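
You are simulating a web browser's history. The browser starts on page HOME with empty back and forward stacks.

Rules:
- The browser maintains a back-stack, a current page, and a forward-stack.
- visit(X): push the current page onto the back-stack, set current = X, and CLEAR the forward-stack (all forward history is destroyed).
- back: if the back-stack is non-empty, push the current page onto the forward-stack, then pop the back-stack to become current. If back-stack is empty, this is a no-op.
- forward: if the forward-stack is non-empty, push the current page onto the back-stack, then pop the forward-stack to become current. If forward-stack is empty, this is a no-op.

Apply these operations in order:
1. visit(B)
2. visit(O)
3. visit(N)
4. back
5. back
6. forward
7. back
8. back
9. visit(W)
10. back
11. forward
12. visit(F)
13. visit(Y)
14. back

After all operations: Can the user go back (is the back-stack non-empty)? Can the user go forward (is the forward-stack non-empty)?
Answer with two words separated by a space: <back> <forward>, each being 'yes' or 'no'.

After 1 (visit(B)): cur=B back=1 fwd=0
After 2 (visit(O)): cur=O back=2 fwd=0
After 3 (visit(N)): cur=N back=3 fwd=0
After 4 (back): cur=O back=2 fwd=1
After 5 (back): cur=B back=1 fwd=2
After 6 (forward): cur=O back=2 fwd=1
After 7 (back): cur=B back=1 fwd=2
After 8 (back): cur=HOME back=0 fwd=3
After 9 (visit(W)): cur=W back=1 fwd=0
After 10 (back): cur=HOME back=0 fwd=1
After 11 (forward): cur=W back=1 fwd=0
After 12 (visit(F)): cur=F back=2 fwd=0
After 13 (visit(Y)): cur=Y back=3 fwd=0
After 14 (back): cur=F back=2 fwd=1

Answer: yes yes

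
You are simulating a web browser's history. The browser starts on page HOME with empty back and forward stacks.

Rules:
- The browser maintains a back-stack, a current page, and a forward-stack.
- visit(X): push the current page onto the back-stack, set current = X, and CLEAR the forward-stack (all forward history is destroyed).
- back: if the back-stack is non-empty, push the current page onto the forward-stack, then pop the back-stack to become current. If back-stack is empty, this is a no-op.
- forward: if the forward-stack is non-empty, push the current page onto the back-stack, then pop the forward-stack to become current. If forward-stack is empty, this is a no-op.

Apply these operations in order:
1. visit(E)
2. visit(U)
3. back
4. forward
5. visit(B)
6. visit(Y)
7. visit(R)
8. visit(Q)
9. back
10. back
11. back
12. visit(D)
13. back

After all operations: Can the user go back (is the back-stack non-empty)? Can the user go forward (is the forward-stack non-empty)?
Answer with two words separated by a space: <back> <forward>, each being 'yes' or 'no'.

Answer: yes yes

Derivation:
After 1 (visit(E)): cur=E back=1 fwd=0
After 2 (visit(U)): cur=U back=2 fwd=0
After 3 (back): cur=E back=1 fwd=1
After 4 (forward): cur=U back=2 fwd=0
After 5 (visit(B)): cur=B back=3 fwd=0
After 6 (visit(Y)): cur=Y back=4 fwd=0
After 7 (visit(R)): cur=R back=5 fwd=0
After 8 (visit(Q)): cur=Q back=6 fwd=0
After 9 (back): cur=R back=5 fwd=1
After 10 (back): cur=Y back=4 fwd=2
After 11 (back): cur=B back=3 fwd=3
After 12 (visit(D)): cur=D back=4 fwd=0
After 13 (back): cur=B back=3 fwd=1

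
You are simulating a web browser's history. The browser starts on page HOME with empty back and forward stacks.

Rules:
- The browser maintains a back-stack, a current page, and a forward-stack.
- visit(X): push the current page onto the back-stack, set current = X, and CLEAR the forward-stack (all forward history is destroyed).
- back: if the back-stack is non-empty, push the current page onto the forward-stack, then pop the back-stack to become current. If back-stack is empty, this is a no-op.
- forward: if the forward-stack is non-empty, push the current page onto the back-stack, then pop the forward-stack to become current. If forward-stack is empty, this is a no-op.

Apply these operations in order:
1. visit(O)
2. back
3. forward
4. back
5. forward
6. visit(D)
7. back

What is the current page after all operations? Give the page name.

After 1 (visit(O)): cur=O back=1 fwd=0
After 2 (back): cur=HOME back=0 fwd=1
After 3 (forward): cur=O back=1 fwd=0
After 4 (back): cur=HOME back=0 fwd=1
After 5 (forward): cur=O back=1 fwd=0
After 6 (visit(D)): cur=D back=2 fwd=0
After 7 (back): cur=O back=1 fwd=1

Answer: O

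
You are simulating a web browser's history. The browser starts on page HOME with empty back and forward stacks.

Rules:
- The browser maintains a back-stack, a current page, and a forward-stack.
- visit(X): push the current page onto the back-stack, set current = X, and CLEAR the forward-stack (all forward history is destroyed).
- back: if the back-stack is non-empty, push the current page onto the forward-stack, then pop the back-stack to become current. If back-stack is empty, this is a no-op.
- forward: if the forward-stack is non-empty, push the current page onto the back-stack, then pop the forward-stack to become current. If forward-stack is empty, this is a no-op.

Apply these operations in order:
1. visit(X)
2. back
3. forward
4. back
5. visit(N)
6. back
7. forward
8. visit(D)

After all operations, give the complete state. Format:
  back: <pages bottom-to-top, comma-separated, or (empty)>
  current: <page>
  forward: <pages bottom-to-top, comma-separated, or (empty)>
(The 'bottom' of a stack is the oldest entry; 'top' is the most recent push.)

Answer: back: HOME,N
current: D
forward: (empty)

Derivation:
After 1 (visit(X)): cur=X back=1 fwd=0
After 2 (back): cur=HOME back=0 fwd=1
After 3 (forward): cur=X back=1 fwd=0
After 4 (back): cur=HOME back=0 fwd=1
After 5 (visit(N)): cur=N back=1 fwd=0
After 6 (back): cur=HOME back=0 fwd=1
After 7 (forward): cur=N back=1 fwd=0
After 8 (visit(D)): cur=D back=2 fwd=0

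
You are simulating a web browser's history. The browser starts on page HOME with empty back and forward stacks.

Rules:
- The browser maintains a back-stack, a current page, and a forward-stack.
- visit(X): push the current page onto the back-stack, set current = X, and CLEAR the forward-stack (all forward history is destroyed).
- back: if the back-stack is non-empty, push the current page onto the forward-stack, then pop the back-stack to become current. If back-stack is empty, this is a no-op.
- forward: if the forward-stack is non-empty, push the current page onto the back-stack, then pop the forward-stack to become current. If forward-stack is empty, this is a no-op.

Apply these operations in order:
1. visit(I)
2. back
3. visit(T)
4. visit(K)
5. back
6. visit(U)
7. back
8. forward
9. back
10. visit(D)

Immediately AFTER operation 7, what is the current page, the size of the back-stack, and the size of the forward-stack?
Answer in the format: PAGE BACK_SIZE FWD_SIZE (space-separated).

After 1 (visit(I)): cur=I back=1 fwd=0
After 2 (back): cur=HOME back=0 fwd=1
After 3 (visit(T)): cur=T back=1 fwd=0
After 4 (visit(K)): cur=K back=2 fwd=0
After 5 (back): cur=T back=1 fwd=1
After 6 (visit(U)): cur=U back=2 fwd=0
After 7 (back): cur=T back=1 fwd=1

T 1 1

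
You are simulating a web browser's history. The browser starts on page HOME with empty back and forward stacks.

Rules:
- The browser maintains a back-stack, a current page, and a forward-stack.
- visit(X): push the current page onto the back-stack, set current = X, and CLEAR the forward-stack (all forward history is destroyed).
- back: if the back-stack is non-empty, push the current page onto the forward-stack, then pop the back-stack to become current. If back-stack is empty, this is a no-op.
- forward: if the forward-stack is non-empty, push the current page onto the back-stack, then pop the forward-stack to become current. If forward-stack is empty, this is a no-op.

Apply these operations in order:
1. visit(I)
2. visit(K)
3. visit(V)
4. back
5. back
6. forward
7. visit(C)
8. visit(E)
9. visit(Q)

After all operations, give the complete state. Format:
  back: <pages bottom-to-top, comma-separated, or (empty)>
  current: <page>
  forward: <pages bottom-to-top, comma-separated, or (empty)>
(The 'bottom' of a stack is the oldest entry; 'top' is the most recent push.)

Answer: back: HOME,I,K,C,E
current: Q
forward: (empty)

Derivation:
After 1 (visit(I)): cur=I back=1 fwd=0
After 2 (visit(K)): cur=K back=2 fwd=0
After 3 (visit(V)): cur=V back=3 fwd=0
After 4 (back): cur=K back=2 fwd=1
After 5 (back): cur=I back=1 fwd=2
After 6 (forward): cur=K back=2 fwd=1
After 7 (visit(C)): cur=C back=3 fwd=0
After 8 (visit(E)): cur=E back=4 fwd=0
After 9 (visit(Q)): cur=Q back=5 fwd=0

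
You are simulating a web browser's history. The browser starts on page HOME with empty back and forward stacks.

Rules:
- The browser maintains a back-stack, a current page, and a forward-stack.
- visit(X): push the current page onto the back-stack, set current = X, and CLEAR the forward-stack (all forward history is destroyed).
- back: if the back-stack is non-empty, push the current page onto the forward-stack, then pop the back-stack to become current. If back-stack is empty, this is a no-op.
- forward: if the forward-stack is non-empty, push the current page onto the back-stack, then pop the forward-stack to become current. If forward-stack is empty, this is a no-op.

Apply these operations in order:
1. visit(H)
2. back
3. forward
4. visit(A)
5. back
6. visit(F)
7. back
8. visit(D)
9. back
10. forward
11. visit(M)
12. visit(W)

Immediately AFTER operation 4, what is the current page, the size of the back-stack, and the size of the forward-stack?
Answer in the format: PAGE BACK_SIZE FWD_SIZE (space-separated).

After 1 (visit(H)): cur=H back=1 fwd=0
After 2 (back): cur=HOME back=0 fwd=1
After 3 (forward): cur=H back=1 fwd=0
After 4 (visit(A)): cur=A back=2 fwd=0

A 2 0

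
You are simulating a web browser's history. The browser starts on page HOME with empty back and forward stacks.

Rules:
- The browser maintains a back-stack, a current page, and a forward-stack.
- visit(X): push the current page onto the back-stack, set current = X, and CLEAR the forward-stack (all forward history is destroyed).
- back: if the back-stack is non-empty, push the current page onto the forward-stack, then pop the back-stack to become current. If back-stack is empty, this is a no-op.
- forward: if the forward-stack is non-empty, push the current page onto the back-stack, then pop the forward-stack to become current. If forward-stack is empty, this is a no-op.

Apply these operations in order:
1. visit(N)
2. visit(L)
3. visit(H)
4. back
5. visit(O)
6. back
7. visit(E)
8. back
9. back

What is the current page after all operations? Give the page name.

After 1 (visit(N)): cur=N back=1 fwd=0
After 2 (visit(L)): cur=L back=2 fwd=0
After 3 (visit(H)): cur=H back=3 fwd=0
After 4 (back): cur=L back=2 fwd=1
After 5 (visit(O)): cur=O back=3 fwd=0
After 6 (back): cur=L back=2 fwd=1
After 7 (visit(E)): cur=E back=3 fwd=0
After 8 (back): cur=L back=2 fwd=1
After 9 (back): cur=N back=1 fwd=2

Answer: N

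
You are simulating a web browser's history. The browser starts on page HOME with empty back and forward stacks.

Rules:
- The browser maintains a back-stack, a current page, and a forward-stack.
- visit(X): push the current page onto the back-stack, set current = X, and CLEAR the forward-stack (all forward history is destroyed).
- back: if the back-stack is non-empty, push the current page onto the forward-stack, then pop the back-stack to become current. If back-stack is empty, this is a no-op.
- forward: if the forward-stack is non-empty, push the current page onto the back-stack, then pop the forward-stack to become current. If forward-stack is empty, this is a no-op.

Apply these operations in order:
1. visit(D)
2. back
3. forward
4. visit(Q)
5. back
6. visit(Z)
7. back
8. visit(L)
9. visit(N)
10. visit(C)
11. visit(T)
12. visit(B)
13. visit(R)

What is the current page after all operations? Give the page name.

After 1 (visit(D)): cur=D back=1 fwd=0
After 2 (back): cur=HOME back=0 fwd=1
After 3 (forward): cur=D back=1 fwd=0
After 4 (visit(Q)): cur=Q back=2 fwd=0
After 5 (back): cur=D back=1 fwd=1
After 6 (visit(Z)): cur=Z back=2 fwd=0
After 7 (back): cur=D back=1 fwd=1
After 8 (visit(L)): cur=L back=2 fwd=0
After 9 (visit(N)): cur=N back=3 fwd=0
After 10 (visit(C)): cur=C back=4 fwd=0
After 11 (visit(T)): cur=T back=5 fwd=0
After 12 (visit(B)): cur=B back=6 fwd=0
After 13 (visit(R)): cur=R back=7 fwd=0

Answer: R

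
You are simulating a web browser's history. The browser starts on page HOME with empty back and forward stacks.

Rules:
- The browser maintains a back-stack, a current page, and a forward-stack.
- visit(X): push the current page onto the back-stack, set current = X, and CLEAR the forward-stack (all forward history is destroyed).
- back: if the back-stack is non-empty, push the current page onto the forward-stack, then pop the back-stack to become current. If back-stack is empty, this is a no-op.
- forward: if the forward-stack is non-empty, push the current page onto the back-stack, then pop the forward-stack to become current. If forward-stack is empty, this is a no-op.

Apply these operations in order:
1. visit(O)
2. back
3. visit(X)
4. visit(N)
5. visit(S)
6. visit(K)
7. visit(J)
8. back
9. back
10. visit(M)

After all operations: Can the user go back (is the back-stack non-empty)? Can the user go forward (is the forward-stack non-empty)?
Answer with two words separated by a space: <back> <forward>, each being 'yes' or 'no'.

After 1 (visit(O)): cur=O back=1 fwd=0
After 2 (back): cur=HOME back=0 fwd=1
After 3 (visit(X)): cur=X back=1 fwd=0
After 4 (visit(N)): cur=N back=2 fwd=0
After 5 (visit(S)): cur=S back=3 fwd=0
After 6 (visit(K)): cur=K back=4 fwd=0
After 7 (visit(J)): cur=J back=5 fwd=0
After 8 (back): cur=K back=4 fwd=1
After 9 (back): cur=S back=3 fwd=2
After 10 (visit(M)): cur=M back=4 fwd=0

Answer: yes no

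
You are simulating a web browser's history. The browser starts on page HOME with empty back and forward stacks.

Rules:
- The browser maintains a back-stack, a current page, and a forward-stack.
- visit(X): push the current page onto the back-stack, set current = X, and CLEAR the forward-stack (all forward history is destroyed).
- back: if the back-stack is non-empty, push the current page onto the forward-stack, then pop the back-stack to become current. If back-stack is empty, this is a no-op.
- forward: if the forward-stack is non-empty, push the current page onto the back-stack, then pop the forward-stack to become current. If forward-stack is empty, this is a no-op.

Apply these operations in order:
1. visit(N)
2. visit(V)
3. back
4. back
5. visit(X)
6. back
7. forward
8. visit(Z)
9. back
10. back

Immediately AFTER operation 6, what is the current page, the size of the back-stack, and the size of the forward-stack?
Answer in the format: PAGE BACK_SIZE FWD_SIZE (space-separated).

After 1 (visit(N)): cur=N back=1 fwd=0
After 2 (visit(V)): cur=V back=2 fwd=0
After 3 (back): cur=N back=1 fwd=1
After 4 (back): cur=HOME back=0 fwd=2
After 5 (visit(X)): cur=X back=1 fwd=0
After 6 (back): cur=HOME back=0 fwd=1

HOME 0 1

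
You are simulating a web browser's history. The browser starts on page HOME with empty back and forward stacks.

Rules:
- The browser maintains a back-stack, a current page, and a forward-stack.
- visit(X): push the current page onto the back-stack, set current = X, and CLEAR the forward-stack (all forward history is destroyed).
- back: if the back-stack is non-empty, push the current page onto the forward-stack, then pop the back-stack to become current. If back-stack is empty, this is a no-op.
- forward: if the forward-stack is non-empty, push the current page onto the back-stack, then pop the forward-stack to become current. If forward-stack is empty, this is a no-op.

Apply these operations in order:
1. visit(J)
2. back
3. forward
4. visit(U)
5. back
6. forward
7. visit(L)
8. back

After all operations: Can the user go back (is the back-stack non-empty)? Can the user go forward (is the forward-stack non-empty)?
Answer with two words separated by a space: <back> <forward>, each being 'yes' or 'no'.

Answer: yes yes

Derivation:
After 1 (visit(J)): cur=J back=1 fwd=0
After 2 (back): cur=HOME back=0 fwd=1
After 3 (forward): cur=J back=1 fwd=0
After 4 (visit(U)): cur=U back=2 fwd=0
After 5 (back): cur=J back=1 fwd=1
After 6 (forward): cur=U back=2 fwd=0
After 7 (visit(L)): cur=L back=3 fwd=0
After 8 (back): cur=U back=2 fwd=1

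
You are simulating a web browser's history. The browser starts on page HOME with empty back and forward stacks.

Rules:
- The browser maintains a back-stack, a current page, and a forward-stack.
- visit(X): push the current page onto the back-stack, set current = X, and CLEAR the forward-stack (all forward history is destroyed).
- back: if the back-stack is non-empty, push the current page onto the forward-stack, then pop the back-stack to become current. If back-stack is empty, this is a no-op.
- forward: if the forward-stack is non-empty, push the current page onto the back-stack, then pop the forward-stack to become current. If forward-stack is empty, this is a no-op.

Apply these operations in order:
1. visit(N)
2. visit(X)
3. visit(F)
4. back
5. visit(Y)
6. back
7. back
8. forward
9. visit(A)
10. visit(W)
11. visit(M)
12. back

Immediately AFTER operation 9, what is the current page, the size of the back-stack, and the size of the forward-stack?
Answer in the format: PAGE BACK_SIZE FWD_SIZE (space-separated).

After 1 (visit(N)): cur=N back=1 fwd=0
After 2 (visit(X)): cur=X back=2 fwd=0
After 3 (visit(F)): cur=F back=3 fwd=0
After 4 (back): cur=X back=2 fwd=1
After 5 (visit(Y)): cur=Y back=3 fwd=0
After 6 (back): cur=X back=2 fwd=1
After 7 (back): cur=N back=1 fwd=2
After 8 (forward): cur=X back=2 fwd=1
After 9 (visit(A)): cur=A back=3 fwd=0

A 3 0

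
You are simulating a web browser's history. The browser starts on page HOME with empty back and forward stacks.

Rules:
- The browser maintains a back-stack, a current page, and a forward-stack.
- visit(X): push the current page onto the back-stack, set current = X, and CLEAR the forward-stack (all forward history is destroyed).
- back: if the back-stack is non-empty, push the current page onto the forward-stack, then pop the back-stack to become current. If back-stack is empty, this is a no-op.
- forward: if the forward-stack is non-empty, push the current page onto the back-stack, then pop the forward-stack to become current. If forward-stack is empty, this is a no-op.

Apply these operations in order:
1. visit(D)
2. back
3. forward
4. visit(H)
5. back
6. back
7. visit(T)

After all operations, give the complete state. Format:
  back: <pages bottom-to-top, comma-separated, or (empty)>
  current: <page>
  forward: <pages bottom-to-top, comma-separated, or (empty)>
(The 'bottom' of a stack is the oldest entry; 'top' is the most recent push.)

After 1 (visit(D)): cur=D back=1 fwd=0
After 2 (back): cur=HOME back=0 fwd=1
After 3 (forward): cur=D back=1 fwd=0
After 4 (visit(H)): cur=H back=2 fwd=0
After 5 (back): cur=D back=1 fwd=1
After 6 (back): cur=HOME back=0 fwd=2
After 7 (visit(T)): cur=T back=1 fwd=0

Answer: back: HOME
current: T
forward: (empty)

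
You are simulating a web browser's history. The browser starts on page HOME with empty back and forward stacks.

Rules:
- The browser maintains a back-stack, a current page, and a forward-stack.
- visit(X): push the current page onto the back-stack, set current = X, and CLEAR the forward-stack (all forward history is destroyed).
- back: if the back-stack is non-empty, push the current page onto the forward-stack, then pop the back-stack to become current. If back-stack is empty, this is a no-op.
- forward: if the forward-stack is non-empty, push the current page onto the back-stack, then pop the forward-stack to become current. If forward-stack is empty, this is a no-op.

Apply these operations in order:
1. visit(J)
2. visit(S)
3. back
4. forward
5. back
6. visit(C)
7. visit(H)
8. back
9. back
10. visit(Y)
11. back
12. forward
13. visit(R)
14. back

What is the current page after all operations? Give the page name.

After 1 (visit(J)): cur=J back=1 fwd=0
After 2 (visit(S)): cur=S back=2 fwd=0
After 3 (back): cur=J back=1 fwd=1
After 4 (forward): cur=S back=2 fwd=0
After 5 (back): cur=J back=1 fwd=1
After 6 (visit(C)): cur=C back=2 fwd=0
After 7 (visit(H)): cur=H back=3 fwd=0
After 8 (back): cur=C back=2 fwd=1
After 9 (back): cur=J back=1 fwd=2
After 10 (visit(Y)): cur=Y back=2 fwd=0
After 11 (back): cur=J back=1 fwd=1
After 12 (forward): cur=Y back=2 fwd=0
After 13 (visit(R)): cur=R back=3 fwd=0
After 14 (back): cur=Y back=2 fwd=1

Answer: Y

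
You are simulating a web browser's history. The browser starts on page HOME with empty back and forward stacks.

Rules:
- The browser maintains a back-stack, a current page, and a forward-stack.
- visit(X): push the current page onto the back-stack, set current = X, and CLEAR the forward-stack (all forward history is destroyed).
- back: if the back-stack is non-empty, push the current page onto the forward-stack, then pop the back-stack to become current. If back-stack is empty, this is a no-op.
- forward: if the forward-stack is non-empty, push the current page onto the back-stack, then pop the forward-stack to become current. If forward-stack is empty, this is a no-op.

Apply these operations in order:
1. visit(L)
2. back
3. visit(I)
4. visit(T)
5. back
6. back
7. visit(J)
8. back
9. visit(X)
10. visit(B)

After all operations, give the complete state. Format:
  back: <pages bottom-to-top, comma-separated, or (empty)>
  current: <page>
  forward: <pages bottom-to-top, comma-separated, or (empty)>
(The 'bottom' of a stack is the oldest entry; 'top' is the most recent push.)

Answer: back: HOME,X
current: B
forward: (empty)

Derivation:
After 1 (visit(L)): cur=L back=1 fwd=0
After 2 (back): cur=HOME back=0 fwd=1
After 3 (visit(I)): cur=I back=1 fwd=0
After 4 (visit(T)): cur=T back=2 fwd=0
After 5 (back): cur=I back=1 fwd=1
After 6 (back): cur=HOME back=0 fwd=2
After 7 (visit(J)): cur=J back=1 fwd=0
After 8 (back): cur=HOME back=0 fwd=1
After 9 (visit(X)): cur=X back=1 fwd=0
After 10 (visit(B)): cur=B back=2 fwd=0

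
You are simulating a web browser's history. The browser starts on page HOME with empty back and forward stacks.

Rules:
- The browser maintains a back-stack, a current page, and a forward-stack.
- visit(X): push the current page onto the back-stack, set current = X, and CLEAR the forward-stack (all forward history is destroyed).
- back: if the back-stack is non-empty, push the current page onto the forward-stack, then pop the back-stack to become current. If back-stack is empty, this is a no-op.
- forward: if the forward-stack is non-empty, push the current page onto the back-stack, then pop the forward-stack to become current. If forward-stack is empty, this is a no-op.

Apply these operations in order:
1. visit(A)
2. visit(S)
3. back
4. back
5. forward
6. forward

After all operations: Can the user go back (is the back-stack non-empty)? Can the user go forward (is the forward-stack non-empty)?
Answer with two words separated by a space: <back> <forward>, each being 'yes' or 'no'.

After 1 (visit(A)): cur=A back=1 fwd=0
After 2 (visit(S)): cur=S back=2 fwd=0
After 3 (back): cur=A back=1 fwd=1
After 4 (back): cur=HOME back=0 fwd=2
After 5 (forward): cur=A back=1 fwd=1
After 6 (forward): cur=S back=2 fwd=0

Answer: yes no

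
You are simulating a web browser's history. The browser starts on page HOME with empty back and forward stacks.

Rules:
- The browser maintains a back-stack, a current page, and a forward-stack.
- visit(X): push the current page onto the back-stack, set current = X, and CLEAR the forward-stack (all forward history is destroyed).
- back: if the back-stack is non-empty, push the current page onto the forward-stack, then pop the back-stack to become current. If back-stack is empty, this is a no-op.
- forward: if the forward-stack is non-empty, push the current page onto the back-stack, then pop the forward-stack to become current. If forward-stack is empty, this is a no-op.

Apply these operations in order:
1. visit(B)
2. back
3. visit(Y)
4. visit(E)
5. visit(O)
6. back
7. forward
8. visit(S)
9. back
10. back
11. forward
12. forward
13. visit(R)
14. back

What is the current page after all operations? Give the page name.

Answer: S

Derivation:
After 1 (visit(B)): cur=B back=1 fwd=0
After 2 (back): cur=HOME back=0 fwd=1
After 3 (visit(Y)): cur=Y back=1 fwd=0
After 4 (visit(E)): cur=E back=2 fwd=0
After 5 (visit(O)): cur=O back=3 fwd=0
After 6 (back): cur=E back=2 fwd=1
After 7 (forward): cur=O back=3 fwd=0
After 8 (visit(S)): cur=S back=4 fwd=0
After 9 (back): cur=O back=3 fwd=1
After 10 (back): cur=E back=2 fwd=2
After 11 (forward): cur=O back=3 fwd=1
After 12 (forward): cur=S back=4 fwd=0
After 13 (visit(R)): cur=R back=5 fwd=0
After 14 (back): cur=S back=4 fwd=1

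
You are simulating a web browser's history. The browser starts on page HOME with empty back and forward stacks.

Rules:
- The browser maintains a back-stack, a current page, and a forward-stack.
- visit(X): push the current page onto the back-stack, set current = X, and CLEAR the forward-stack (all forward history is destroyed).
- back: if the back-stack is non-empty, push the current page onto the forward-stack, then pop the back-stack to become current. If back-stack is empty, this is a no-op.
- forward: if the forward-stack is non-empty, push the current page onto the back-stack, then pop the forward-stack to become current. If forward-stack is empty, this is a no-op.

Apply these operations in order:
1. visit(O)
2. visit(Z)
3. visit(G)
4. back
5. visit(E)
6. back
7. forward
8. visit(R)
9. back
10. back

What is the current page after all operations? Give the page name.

Answer: Z

Derivation:
After 1 (visit(O)): cur=O back=1 fwd=0
After 2 (visit(Z)): cur=Z back=2 fwd=0
After 3 (visit(G)): cur=G back=3 fwd=0
After 4 (back): cur=Z back=2 fwd=1
After 5 (visit(E)): cur=E back=3 fwd=0
After 6 (back): cur=Z back=2 fwd=1
After 7 (forward): cur=E back=3 fwd=0
After 8 (visit(R)): cur=R back=4 fwd=0
After 9 (back): cur=E back=3 fwd=1
After 10 (back): cur=Z back=2 fwd=2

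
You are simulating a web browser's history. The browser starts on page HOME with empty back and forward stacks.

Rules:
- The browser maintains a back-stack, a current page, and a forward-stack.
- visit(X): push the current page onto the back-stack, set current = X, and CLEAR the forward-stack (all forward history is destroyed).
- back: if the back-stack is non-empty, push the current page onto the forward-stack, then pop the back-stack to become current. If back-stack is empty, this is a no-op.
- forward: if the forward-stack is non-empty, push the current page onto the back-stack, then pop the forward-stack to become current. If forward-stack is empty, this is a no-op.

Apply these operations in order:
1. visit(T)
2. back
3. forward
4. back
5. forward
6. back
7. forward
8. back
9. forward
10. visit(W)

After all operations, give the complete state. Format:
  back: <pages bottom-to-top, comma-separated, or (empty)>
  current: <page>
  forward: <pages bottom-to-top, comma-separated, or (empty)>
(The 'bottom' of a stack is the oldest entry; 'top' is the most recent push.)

After 1 (visit(T)): cur=T back=1 fwd=0
After 2 (back): cur=HOME back=0 fwd=1
After 3 (forward): cur=T back=1 fwd=0
After 4 (back): cur=HOME back=0 fwd=1
After 5 (forward): cur=T back=1 fwd=0
After 6 (back): cur=HOME back=0 fwd=1
After 7 (forward): cur=T back=1 fwd=0
After 8 (back): cur=HOME back=0 fwd=1
After 9 (forward): cur=T back=1 fwd=0
After 10 (visit(W)): cur=W back=2 fwd=0

Answer: back: HOME,T
current: W
forward: (empty)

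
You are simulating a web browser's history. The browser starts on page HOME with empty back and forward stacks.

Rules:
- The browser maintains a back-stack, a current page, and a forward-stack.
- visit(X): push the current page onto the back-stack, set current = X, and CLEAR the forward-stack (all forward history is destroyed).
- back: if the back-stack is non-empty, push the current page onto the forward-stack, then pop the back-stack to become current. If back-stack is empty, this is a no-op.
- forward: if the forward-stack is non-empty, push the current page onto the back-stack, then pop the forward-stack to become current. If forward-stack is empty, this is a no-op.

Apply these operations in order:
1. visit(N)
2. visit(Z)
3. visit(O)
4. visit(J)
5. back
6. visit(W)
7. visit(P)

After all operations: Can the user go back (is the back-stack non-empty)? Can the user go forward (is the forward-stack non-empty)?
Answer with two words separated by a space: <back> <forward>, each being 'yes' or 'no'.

After 1 (visit(N)): cur=N back=1 fwd=0
After 2 (visit(Z)): cur=Z back=2 fwd=0
After 3 (visit(O)): cur=O back=3 fwd=0
After 4 (visit(J)): cur=J back=4 fwd=0
After 5 (back): cur=O back=3 fwd=1
After 6 (visit(W)): cur=W back=4 fwd=0
After 7 (visit(P)): cur=P back=5 fwd=0

Answer: yes no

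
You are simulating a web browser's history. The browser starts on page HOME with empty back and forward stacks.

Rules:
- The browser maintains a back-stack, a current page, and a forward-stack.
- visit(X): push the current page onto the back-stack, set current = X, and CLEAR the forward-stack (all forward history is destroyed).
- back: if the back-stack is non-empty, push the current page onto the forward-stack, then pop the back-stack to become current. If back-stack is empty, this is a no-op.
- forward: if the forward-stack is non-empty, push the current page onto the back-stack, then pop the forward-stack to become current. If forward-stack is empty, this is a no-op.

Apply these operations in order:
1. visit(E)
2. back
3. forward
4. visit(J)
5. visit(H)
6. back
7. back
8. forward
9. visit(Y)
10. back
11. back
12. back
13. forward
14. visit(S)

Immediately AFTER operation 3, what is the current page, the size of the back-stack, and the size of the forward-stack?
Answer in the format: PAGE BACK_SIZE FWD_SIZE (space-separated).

After 1 (visit(E)): cur=E back=1 fwd=0
After 2 (back): cur=HOME back=0 fwd=1
After 3 (forward): cur=E back=1 fwd=0

E 1 0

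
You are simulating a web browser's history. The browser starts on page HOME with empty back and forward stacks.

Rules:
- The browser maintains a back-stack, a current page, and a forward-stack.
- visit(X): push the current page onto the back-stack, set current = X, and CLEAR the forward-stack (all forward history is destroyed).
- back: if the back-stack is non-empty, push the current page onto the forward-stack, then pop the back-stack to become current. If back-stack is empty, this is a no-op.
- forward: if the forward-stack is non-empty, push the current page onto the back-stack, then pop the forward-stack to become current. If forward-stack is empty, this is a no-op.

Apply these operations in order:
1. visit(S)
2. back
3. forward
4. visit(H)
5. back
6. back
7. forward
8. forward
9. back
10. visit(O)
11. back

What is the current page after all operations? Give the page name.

After 1 (visit(S)): cur=S back=1 fwd=0
After 2 (back): cur=HOME back=0 fwd=1
After 3 (forward): cur=S back=1 fwd=0
After 4 (visit(H)): cur=H back=2 fwd=0
After 5 (back): cur=S back=1 fwd=1
After 6 (back): cur=HOME back=0 fwd=2
After 7 (forward): cur=S back=1 fwd=1
After 8 (forward): cur=H back=2 fwd=0
After 9 (back): cur=S back=1 fwd=1
After 10 (visit(O)): cur=O back=2 fwd=0
After 11 (back): cur=S back=1 fwd=1

Answer: S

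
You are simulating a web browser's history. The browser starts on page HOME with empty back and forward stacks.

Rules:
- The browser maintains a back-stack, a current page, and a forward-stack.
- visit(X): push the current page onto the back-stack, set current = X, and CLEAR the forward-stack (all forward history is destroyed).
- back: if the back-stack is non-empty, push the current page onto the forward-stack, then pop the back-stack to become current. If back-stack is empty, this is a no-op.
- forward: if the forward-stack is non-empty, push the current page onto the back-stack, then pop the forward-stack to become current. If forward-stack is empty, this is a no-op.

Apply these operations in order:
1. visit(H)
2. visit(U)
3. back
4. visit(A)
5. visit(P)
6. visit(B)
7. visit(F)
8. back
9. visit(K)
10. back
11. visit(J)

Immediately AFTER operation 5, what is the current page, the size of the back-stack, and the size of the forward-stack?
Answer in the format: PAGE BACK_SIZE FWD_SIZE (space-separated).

After 1 (visit(H)): cur=H back=1 fwd=0
After 2 (visit(U)): cur=U back=2 fwd=0
After 3 (back): cur=H back=1 fwd=1
After 4 (visit(A)): cur=A back=2 fwd=0
After 5 (visit(P)): cur=P back=3 fwd=0

P 3 0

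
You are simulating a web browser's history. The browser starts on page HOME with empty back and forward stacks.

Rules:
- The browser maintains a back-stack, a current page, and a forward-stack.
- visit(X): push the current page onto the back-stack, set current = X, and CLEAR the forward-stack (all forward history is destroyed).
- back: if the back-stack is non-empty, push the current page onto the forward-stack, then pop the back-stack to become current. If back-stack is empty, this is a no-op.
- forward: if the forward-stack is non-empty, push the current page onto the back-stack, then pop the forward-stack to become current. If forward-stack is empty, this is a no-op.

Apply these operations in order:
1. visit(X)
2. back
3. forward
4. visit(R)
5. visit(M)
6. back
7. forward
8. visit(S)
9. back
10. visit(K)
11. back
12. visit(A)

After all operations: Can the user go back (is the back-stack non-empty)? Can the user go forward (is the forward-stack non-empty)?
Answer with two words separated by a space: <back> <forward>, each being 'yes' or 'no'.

After 1 (visit(X)): cur=X back=1 fwd=0
After 2 (back): cur=HOME back=0 fwd=1
After 3 (forward): cur=X back=1 fwd=0
After 4 (visit(R)): cur=R back=2 fwd=0
After 5 (visit(M)): cur=M back=3 fwd=0
After 6 (back): cur=R back=2 fwd=1
After 7 (forward): cur=M back=3 fwd=0
After 8 (visit(S)): cur=S back=4 fwd=0
After 9 (back): cur=M back=3 fwd=1
After 10 (visit(K)): cur=K back=4 fwd=0
After 11 (back): cur=M back=3 fwd=1
After 12 (visit(A)): cur=A back=4 fwd=0

Answer: yes no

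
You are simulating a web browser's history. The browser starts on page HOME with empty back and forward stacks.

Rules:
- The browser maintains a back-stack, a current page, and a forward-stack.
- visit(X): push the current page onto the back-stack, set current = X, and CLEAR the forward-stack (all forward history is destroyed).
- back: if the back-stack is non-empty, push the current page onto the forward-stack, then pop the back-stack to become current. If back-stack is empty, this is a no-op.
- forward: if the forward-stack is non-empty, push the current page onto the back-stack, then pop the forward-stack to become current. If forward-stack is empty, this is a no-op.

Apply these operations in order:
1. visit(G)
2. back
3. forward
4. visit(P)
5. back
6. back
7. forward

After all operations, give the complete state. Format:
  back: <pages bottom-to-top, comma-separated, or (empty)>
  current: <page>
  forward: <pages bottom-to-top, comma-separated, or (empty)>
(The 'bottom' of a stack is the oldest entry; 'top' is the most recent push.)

Answer: back: HOME
current: G
forward: P

Derivation:
After 1 (visit(G)): cur=G back=1 fwd=0
After 2 (back): cur=HOME back=0 fwd=1
After 3 (forward): cur=G back=1 fwd=0
After 4 (visit(P)): cur=P back=2 fwd=0
After 5 (back): cur=G back=1 fwd=1
After 6 (back): cur=HOME back=0 fwd=2
After 7 (forward): cur=G back=1 fwd=1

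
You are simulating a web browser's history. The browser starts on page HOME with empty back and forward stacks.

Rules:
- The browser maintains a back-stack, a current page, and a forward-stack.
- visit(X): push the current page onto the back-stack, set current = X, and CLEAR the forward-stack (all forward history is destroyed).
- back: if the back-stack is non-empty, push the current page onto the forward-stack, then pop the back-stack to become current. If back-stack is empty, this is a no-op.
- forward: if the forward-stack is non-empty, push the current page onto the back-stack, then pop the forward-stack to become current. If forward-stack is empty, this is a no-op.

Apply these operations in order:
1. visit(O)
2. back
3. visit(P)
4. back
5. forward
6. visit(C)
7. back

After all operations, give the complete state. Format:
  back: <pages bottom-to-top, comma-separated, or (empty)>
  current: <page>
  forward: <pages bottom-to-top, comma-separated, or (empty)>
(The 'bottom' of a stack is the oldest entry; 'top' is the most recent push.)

After 1 (visit(O)): cur=O back=1 fwd=0
After 2 (back): cur=HOME back=0 fwd=1
After 3 (visit(P)): cur=P back=1 fwd=0
After 4 (back): cur=HOME back=0 fwd=1
After 5 (forward): cur=P back=1 fwd=0
After 6 (visit(C)): cur=C back=2 fwd=0
After 7 (back): cur=P back=1 fwd=1

Answer: back: HOME
current: P
forward: C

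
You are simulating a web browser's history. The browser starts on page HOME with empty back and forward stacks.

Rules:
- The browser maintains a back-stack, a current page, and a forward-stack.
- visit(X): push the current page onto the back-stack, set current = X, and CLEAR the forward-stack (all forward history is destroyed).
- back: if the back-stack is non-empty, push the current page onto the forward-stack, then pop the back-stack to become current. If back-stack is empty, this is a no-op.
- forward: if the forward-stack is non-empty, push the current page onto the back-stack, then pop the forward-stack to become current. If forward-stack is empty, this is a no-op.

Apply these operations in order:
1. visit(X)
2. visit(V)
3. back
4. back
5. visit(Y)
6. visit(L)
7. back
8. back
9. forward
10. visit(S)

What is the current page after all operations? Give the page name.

Answer: S

Derivation:
After 1 (visit(X)): cur=X back=1 fwd=0
After 2 (visit(V)): cur=V back=2 fwd=0
After 3 (back): cur=X back=1 fwd=1
After 4 (back): cur=HOME back=0 fwd=2
After 5 (visit(Y)): cur=Y back=1 fwd=0
After 6 (visit(L)): cur=L back=2 fwd=0
After 7 (back): cur=Y back=1 fwd=1
After 8 (back): cur=HOME back=0 fwd=2
After 9 (forward): cur=Y back=1 fwd=1
After 10 (visit(S)): cur=S back=2 fwd=0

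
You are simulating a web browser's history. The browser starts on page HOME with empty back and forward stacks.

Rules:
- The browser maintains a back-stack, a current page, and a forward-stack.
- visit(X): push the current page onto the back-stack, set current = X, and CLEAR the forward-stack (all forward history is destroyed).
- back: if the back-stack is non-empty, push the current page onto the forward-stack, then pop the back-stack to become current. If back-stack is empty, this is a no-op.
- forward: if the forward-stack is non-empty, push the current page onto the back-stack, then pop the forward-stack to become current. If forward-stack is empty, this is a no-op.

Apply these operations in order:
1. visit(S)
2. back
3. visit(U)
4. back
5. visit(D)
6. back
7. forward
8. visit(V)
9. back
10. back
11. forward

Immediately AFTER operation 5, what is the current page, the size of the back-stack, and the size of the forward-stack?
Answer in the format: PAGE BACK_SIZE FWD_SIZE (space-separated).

After 1 (visit(S)): cur=S back=1 fwd=0
After 2 (back): cur=HOME back=0 fwd=1
After 3 (visit(U)): cur=U back=1 fwd=0
After 4 (back): cur=HOME back=0 fwd=1
After 5 (visit(D)): cur=D back=1 fwd=0

D 1 0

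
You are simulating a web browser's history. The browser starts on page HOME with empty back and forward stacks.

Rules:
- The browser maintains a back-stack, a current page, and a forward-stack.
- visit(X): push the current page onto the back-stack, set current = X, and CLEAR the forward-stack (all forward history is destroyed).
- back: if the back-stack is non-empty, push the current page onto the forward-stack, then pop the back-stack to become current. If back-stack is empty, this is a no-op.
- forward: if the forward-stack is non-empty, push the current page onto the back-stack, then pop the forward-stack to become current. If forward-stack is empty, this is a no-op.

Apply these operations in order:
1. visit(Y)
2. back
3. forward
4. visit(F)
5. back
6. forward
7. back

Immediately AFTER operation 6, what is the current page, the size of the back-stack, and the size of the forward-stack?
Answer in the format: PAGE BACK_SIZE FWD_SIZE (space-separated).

After 1 (visit(Y)): cur=Y back=1 fwd=0
After 2 (back): cur=HOME back=0 fwd=1
After 3 (forward): cur=Y back=1 fwd=0
After 4 (visit(F)): cur=F back=2 fwd=0
After 5 (back): cur=Y back=1 fwd=1
After 6 (forward): cur=F back=2 fwd=0

F 2 0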